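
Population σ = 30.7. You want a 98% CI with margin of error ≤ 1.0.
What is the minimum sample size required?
n ≥ 5100

For margin E ≤ 1.0:
n ≥ (z* · σ / E)²
n ≥ (2.326 · 30.7 / 1.0)²
n ≥ 5099.13

Minimum n = 5100 (rounding up)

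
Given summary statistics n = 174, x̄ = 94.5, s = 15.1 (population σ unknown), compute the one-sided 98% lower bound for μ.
μ ≥ 92.13

Lower bound (one-sided):
t* = 2.069 (one-sided for 98%)
Lower bound = x̄ - t* · s/√n = 94.5 - 2.069 · 15.1/√174 = 92.13

We are 98% confident that μ ≥ 92.13.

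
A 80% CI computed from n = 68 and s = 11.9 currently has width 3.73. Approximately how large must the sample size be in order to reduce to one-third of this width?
n ≈ 612

CI width ∝ 1/√n
To reduce width by factor 3, need √n to grow by 3 → need 3² = 9 times as many samples.

Current: n = 68, width = 3.73
New: n = 612, width ≈ 1.23

Width reduced by factor of 3.73/1.23 = 3.03.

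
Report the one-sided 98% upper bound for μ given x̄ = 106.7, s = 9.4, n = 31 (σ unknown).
μ ≤ 110.32

Upper bound (one-sided):
t* = 2.147 (one-sided for 98%)
Upper bound = x̄ + t* · s/√n = 106.7 + 2.147 · 9.4/√31 = 110.32

We are 98% confident that μ ≤ 110.32.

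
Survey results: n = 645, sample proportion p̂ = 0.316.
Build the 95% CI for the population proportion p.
(0.280, 0.352)

Proportion CI:
SE = √(p̂(1-p̂)/n) = √(0.316 · 0.684 / 645) = 0.01831

z* = 1.960
Margin = z* · SE = 1.960 · 0.01831 = 0.0359

CI: 0.316 ± 0.0359 = (0.280, 0.352)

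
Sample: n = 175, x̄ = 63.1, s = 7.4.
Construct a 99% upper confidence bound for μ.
μ ≤ 64.41

Upper bound (one-sided):
t* = 2.348 (one-sided for 99%)
Upper bound = x̄ + t* · s/√n = 63.1 + 2.348 · 7.4/√175 = 64.41

We are 99% confident that μ ≤ 64.41.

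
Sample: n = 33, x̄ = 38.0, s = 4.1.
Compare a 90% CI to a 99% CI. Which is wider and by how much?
99% CI is wider by 1.49

df = 32
90% CI: t* = 1.694, (36.79, 39.21), width = 2 · t* · s/√n = 2.42
99% CI: t* = 2.738, (36.05, 39.95), width = 2 · t* · s/√n = 3.91

The 99% CI is wider by 3.91 - 2.42 = 1.49.
Higher confidence requires a wider interval.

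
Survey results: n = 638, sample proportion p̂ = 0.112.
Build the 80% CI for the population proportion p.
(0.096, 0.128)

Proportion CI:
SE = √(p̂(1-p̂)/n) = √(0.112 · 0.888 / 638) = 0.01249

z* = 1.282
Margin = z* · SE = 1.282 · 0.01249 = 0.0160

CI: 0.112 ± 0.0160 = (0.096, 0.128)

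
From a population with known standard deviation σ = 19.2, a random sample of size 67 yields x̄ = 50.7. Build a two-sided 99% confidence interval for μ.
(44.66, 56.74)

z-interval (σ known):
z* = 2.576 for 99% confidence

Margin of error = z* · σ/√n = 2.576 · 19.2/√67 = 6.04

CI: (50.7 - 6.04, 50.7 + 6.04) = (44.66, 56.74)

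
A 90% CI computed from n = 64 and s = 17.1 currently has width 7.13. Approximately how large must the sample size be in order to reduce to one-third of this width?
n ≈ 576

CI width ∝ 1/√n
To reduce width by factor 3, need √n to grow by 3 → need 3² = 9 times as many samples.

Current: n = 64, width = 7.13
New: n = 576, width ≈ 2.35

Width reduced by factor of 7.13/2.35 = 3.03.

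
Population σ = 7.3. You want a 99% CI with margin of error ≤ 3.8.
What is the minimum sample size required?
n ≥ 25

For margin E ≤ 3.8:
n ≥ (z* · σ / E)²
n ≥ (2.576 · 7.3 / 3.8)²
n ≥ 24.49

Minimum n = 25 (rounding up)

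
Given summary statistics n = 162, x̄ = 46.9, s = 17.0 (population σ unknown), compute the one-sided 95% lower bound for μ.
μ ≥ 44.69

Lower bound (one-sided):
t* = 1.654 (one-sided for 95%)
Lower bound = x̄ - t* · s/√n = 46.9 - 1.654 · 17.0/√162 = 44.69

We are 95% confident that μ ≥ 44.69.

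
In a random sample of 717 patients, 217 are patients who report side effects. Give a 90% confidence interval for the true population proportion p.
(0.274, 0.331)

Proportion CI:
p̂ = 217/717 = 0.30265
SE = √(p̂(1-p̂)/n) = √(0.30265 · 0.69735 / 717) = 0.01716

z* = 1.645
Margin = z* · SE = 1.645 · 0.01716 = 0.0282

CI: 0.30265 ± 0.0282 = (0.274, 0.331)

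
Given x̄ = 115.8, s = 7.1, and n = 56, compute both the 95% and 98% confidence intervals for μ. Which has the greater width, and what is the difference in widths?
98% CI is wider by 0.75

df = 55
95% CI: t* = 2.004, (113.90, 117.70), width = 2 · t* · s/√n = 3.80
98% CI: t* = 2.396, (113.53, 118.07), width = 2 · t* · s/√n = 4.55

The 98% CI is wider by 4.55 - 3.80 = 0.75.
Higher confidence requires a wider interval.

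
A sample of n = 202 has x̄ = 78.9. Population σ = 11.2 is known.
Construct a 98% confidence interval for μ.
(77.07, 80.73)

z-interval (σ known):
z* = 2.326 for 98% confidence

Margin of error = z* · σ/√n = 2.326 · 11.2/√202 = 1.83

CI: (78.9 - 1.83, 78.9 + 1.83) = (77.07, 80.73)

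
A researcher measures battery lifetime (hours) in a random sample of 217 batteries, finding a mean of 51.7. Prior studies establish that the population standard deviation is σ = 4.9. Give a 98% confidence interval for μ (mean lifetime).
(50.93, 52.47)

z-interval (σ known):
z* = 2.326 for 98% confidence

Margin of error = z* · σ/√n = 2.326 · 4.9/√217 = 0.77

CI: (51.7 - 0.77, 51.7 + 0.77) = (50.93, 52.47)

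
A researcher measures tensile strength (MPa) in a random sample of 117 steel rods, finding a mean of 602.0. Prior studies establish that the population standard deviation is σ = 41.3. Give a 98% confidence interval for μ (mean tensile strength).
(593.12, 610.88)

z-interval (σ known):
z* = 2.326 for 98% confidence

Margin of error = z* · σ/√n = 2.326 · 41.3/√117 = 8.88

CI: (602.0 - 8.88, 602.0 + 8.88) = (593.12, 610.88)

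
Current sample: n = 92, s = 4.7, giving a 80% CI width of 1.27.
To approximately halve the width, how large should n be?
n ≈ 368

CI width ∝ 1/√n
To reduce width by factor 2, need √n to grow by 2 → need 2² = 4 times as many samples.

Current: n = 92, width = 1.27
New: n = 368, width ≈ 0.63

Width reduced by factor of 1.27/0.63 = 2.02.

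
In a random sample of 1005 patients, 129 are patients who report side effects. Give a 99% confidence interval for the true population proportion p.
(0.101, 0.156)

Proportion CI:
p̂ = 129/1005 = 0.12836
SE = √(p̂(1-p̂)/n) = √(0.12836 · 0.87164 / 1005) = 0.01055

z* = 2.576
Margin = z* · SE = 2.576 · 0.01055 = 0.0272

CI: 0.12836 ± 0.0272 = (0.101, 0.156)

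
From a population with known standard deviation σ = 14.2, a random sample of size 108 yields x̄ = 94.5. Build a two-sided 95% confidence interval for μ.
(91.82, 97.18)

z-interval (σ known):
z* = 1.960 for 95% confidence

Margin of error = z* · σ/√n = 1.960 · 14.2/√108 = 2.68

CI: (94.5 - 2.68, 94.5 + 2.68) = (91.82, 97.18)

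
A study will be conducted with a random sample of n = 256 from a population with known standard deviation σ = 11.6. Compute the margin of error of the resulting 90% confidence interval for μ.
Margin of error = 1.19

Margin of error = z* · σ/√n
= 1.645 · 11.6/√256
= 1.645 · 11.6/16.0000
= 1.19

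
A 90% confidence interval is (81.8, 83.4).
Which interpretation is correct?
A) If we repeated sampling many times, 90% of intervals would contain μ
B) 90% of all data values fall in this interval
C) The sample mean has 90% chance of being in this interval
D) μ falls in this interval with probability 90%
A

A) Correct — this is the frequentist long-run coverage interpretation.
B) Wrong — a CI is about the parameter μ, not individual data values.
C) Wrong — x̄ is observed and sits in the interval by construction.
D) Wrong — μ is fixed; the randomness lives in the interval, not in μ.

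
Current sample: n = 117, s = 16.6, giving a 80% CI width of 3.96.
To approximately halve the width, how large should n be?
n ≈ 468

CI width ∝ 1/√n
To reduce width by factor 2, need √n to grow by 2 → need 2² = 4 times as many samples.

Current: n = 117, width = 3.96
New: n = 468, width ≈ 1.97

Width reduced by factor of 3.96/1.97 = 2.01.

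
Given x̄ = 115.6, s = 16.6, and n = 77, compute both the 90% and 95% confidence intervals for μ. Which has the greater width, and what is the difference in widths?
95% CI is wider by 1.24

df = 76
90% CI: t* = 1.665, (112.45, 118.75), width = 2 · t* · s/√n = 6.30
95% CI: t* = 1.992, (111.83, 119.37), width = 2 · t* · s/√n = 7.54

The 95% CI is wider by 7.54 - 6.30 = 1.24.
Higher confidence requires a wider interval.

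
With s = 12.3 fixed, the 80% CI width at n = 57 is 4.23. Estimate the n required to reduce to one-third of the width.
n ≈ 513

CI width ∝ 1/√n
To reduce width by factor 3, need √n to grow by 3 → need 3² = 9 times as many samples.

Current: n = 57, width = 4.23
New: n = 513, width ≈ 1.39

Width reduced by factor of 4.23/1.39 = 3.04.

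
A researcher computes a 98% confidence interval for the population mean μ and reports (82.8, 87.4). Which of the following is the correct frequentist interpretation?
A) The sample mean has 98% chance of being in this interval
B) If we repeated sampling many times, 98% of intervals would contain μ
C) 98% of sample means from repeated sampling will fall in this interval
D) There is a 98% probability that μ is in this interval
B

A) Wrong — x̄ is observed and sits in the interval by construction.
B) Correct — this is the frequentist long-run coverage interpretation.
C) Wrong — coverage applies to intervals containing μ, not to future x̄ values.
D) Wrong — μ is fixed; the randomness lives in the interval, not in μ.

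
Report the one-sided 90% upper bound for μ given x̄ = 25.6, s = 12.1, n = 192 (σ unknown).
μ ≤ 26.72

Upper bound (one-sided):
t* = 1.286 (one-sided for 90%)
Upper bound = x̄ + t* · s/√n = 25.6 + 1.286 · 12.1/√192 = 26.72

We are 90% confident that μ ≤ 26.72.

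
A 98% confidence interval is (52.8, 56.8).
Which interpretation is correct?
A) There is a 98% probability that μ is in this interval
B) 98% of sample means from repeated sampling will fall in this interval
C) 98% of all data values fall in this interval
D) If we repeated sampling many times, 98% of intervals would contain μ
D

A) Wrong — μ is fixed; the randomness lives in the interval, not in μ.
B) Wrong — coverage applies to intervals containing μ, not to future x̄ values.
C) Wrong — a CI is about the parameter μ, not individual data values.
D) Correct — this is the frequentist long-run coverage interpretation.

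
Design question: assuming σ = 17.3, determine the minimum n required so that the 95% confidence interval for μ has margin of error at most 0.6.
n ≥ 3194

For margin E ≤ 0.6:
n ≥ (z* · σ / E)²
n ≥ (1.960 · 17.3 / 0.6)²
n ≥ 3193.76

Minimum n = 3194 (rounding up)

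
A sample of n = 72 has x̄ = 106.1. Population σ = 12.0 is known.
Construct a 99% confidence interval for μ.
(102.46, 109.74)

z-interval (σ known):
z* = 2.576 for 99% confidence

Margin of error = z* · σ/√n = 2.576 · 12.0/√72 = 3.64

CI: (106.1 - 3.64, 106.1 + 3.64) = (102.46, 109.74)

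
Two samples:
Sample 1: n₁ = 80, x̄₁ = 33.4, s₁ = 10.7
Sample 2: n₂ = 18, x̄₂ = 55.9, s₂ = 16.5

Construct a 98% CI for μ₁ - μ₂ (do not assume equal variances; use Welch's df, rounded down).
(-32.79, -12.21)

Difference: x̄₁ - x̄₂ = -22.50
SE = √(s₁²/n₁ + s₂²/n₂) = √(10.7²/80 + 16.5²/18) = 4.0689
df = 20.33 → 20 (Welch–Satterthwaite, rounded down)
t* = 2.528

CI: -22.50 ± 2.528 · 4.0689 = -22.50 ± 10.29 = (-32.79, -12.21)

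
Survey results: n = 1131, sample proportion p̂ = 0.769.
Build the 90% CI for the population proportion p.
(0.748, 0.790)

Proportion CI:
SE = √(p̂(1-p̂)/n) = √(0.769 · 0.231 / 1131) = 0.01253

z* = 1.645
Margin = z* · SE = 1.645 · 0.01253 = 0.0206

CI: 0.769 ± 0.0206 = (0.748, 0.790)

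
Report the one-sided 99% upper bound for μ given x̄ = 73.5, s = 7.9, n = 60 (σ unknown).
μ ≤ 75.94

Upper bound (one-sided):
t* = 2.391 (one-sided for 99%)
Upper bound = x̄ + t* · s/√n = 73.5 + 2.391 · 7.9/√60 = 75.94

We are 99% confident that μ ≤ 75.94.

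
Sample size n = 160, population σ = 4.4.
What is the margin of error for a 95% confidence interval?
Margin of error = 0.68

Margin of error = z* · σ/√n
= 1.960 · 4.4/√160
= 1.960 · 4.4/12.6491
= 0.68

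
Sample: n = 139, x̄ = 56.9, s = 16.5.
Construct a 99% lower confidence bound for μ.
μ ≥ 53.61

Lower bound (one-sided):
t* = 2.354 (one-sided for 99%)
Lower bound = x̄ - t* · s/√n = 56.9 - 2.354 · 16.5/√139 = 53.61

We are 99% confident that μ ≥ 53.61.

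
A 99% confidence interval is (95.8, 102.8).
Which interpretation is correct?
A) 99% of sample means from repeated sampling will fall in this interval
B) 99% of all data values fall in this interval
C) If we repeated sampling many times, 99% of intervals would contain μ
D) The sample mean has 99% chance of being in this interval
C

A) Wrong — coverage applies to intervals containing μ, not to future x̄ values.
B) Wrong — a CI is about the parameter μ, not individual data values.
C) Correct — this is the frequentist long-run coverage interpretation.
D) Wrong — x̄ is observed and sits in the interval by construction.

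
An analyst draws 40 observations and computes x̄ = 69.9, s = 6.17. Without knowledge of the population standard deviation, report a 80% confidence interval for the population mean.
(68.63, 71.17)

t-interval (σ unknown):
df = n - 1 = 39
t* = 1.304 for 80% confidence

Margin of error = t* · s/√n = 1.304 · 6.17/√40 = 1.27

CI: (68.63, 71.17)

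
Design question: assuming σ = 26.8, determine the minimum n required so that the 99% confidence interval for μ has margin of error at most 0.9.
n ≥ 5885

For margin E ≤ 0.9:
n ≥ (z* · σ / E)²
n ≥ (2.576 · 26.8 / 0.9)²
n ≥ 5884.05

Minimum n = 5885 (rounding up)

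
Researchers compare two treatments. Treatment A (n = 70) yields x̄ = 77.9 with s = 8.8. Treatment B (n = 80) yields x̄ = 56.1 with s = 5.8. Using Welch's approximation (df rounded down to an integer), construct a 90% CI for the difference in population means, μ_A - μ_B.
(19.75, 23.85)

Difference: x̄₁ - x̄₂ = 21.80
SE = √(s₁²/n₁ + s₂²/n₂) = √(8.8²/70 + 5.8²/80) = 1.2356
df = 116.70 → 116 (Welch–Satterthwaite, rounded down)
t* = 1.658

CI: 21.80 ± 1.658 · 1.2356 = 21.80 ± 2.05 = (19.75, 23.85)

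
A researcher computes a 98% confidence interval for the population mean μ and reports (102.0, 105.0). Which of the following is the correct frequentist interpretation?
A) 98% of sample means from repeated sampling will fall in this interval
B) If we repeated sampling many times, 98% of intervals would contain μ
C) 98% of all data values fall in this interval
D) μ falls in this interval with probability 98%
B

A) Wrong — coverage applies to intervals containing μ, not to future x̄ values.
B) Correct — this is the frequentist long-run coverage interpretation.
C) Wrong — a CI is about the parameter μ, not individual data values.
D) Wrong — μ is fixed; the randomness lives in the interval, not in μ.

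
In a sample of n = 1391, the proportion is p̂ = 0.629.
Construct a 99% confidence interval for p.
(0.596, 0.662)

Proportion CI:
SE = √(p̂(1-p̂)/n) = √(0.629 · 0.371 / 1391) = 0.01295

z* = 2.576
Margin = z* · SE = 2.576 · 0.01295 = 0.0334

CI: 0.629 ± 0.0334 = (0.596, 0.662)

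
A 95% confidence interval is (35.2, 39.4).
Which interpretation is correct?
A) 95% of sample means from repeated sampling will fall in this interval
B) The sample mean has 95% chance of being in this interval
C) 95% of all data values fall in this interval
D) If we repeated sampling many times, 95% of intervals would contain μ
D

A) Wrong — coverage applies to intervals containing μ, not to future x̄ values.
B) Wrong — x̄ is observed and sits in the interval by construction.
C) Wrong — a CI is about the parameter μ, not individual data values.
D) Correct — this is the frequentist long-run coverage interpretation.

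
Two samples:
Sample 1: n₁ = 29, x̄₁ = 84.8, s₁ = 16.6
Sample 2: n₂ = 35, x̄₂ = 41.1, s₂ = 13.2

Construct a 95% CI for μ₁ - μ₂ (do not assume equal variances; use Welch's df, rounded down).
(36.07, 51.33)

Difference: x̄₁ - x̄₂ = 43.70
SE = √(s₁²/n₁ + s₂²/n₂) = √(16.6²/29 + 13.2²/35) = 3.8053
df = 53.04 → 53 (Welch–Satterthwaite, rounded down)
t* = 2.006

CI: 43.70 ± 2.006 · 3.8053 = 43.70 ± 7.63 = (36.07, 51.33)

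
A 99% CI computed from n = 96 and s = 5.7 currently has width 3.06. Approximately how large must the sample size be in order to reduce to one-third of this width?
n ≈ 864

CI width ∝ 1/√n
To reduce width by factor 3, need √n to grow by 3 → need 3² = 9 times as many samples.

Current: n = 96, width = 3.06
New: n = 864, width ≈ 1.00

Width reduced by factor of 3.06/1.00 = 3.06.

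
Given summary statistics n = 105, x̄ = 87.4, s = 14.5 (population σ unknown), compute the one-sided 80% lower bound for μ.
μ ≥ 86.20

Lower bound (one-sided):
t* = 0.845 (one-sided for 80%)
Lower bound = x̄ - t* · s/√n = 87.4 - 0.845 · 14.5/√105 = 86.20

We are 80% confident that μ ≥ 86.20.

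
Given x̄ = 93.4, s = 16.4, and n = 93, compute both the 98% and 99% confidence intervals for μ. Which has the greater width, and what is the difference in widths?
99% CI is wider by 0.90

df = 92
98% CI: t* = 2.368, (89.37, 97.43), width = 2 · t* · s/√n = 8.05
99% CI: t* = 2.630, (88.93, 97.87), width = 2 · t* · s/√n = 8.95

The 99% CI is wider by 8.95 - 8.05 = 0.90.
Higher confidence requires a wider interval.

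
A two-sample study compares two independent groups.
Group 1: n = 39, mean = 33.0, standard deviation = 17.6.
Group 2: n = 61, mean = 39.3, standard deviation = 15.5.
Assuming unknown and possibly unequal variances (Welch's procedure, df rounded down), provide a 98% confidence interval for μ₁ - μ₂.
(-14.50, 1.90)

Difference: x̄₁ - x̄₂ = -6.30
SE = √(s₁²/n₁ + s₂²/n₂) = √(17.6²/39 + 15.5²/61) = 3.4469
df = 73.57 → 73 (Welch–Satterthwaite, rounded down)
t* = 2.379

CI: -6.30 ± 2.379 · 3.4469 = -6.30 ± 8.20 = (-14.50, 1.90)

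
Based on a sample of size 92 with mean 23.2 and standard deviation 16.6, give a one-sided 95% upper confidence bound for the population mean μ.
μ ≤ 26.08

Upper bound (one-sided):
t* = 1.662 (one-sided for 95%)
Upper bound = x̄ + t* · s/√n = 23.2 + 1.662 · 16.6/√92 = 26.08

We are 95% confident that μ ≤ 26.08.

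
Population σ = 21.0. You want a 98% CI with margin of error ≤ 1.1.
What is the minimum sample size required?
n ≥ 1972

For margin E ≤ 1.1:
n ≥ (z* · σ / E)²
n ≥ (2.326 · 21.0 / 1.1)²
n ≥ 1971.84

Minimum n = 1972 (rounding up)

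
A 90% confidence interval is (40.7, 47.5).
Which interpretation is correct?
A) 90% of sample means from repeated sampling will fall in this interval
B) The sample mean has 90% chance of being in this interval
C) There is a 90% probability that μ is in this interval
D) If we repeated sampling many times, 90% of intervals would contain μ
D

A) Wrong — coverage applies to intervals containing μ, not to future x̄ values.
B) Wrong — x̄ is observed and sits in the interval by construction.
C) Wrong — μ is fixed; the randomness lives in the interval, not in μ.
D) Correct — this is the frequentist long-run coverage interpretation.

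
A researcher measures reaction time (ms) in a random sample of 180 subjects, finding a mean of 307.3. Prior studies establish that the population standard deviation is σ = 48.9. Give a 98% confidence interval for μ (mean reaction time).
(298.82, 315.78)

z-interval (σ known):
z* = 2.326 for 98% confidence

Margin of error = z* · σ/√n = 2.326 · 48.9/√180 = 8.48

CI: (307.3 - 8.48, 307.3 + 8.48) = (298.82, 315.78)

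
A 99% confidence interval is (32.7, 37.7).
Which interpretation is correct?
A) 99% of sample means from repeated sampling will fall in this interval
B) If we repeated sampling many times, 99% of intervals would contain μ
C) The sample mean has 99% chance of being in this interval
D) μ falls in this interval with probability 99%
B

A) Wrong — coverage applies to intervals containing μ, not to future x̄ values.
B) Correct — this is the frequentist long-run coverage interpretation.
C) Wrong — x̄ is observed and sits in the interval by construction.
D) Wrong — μ is fixed; the randomness lives in the interval, not in μ.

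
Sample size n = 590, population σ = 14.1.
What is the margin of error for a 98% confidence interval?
Margin of error = 1.35

Margin of error = z* · σ/√n
= 2.326 · 14.1/√590
= 2.326 · 14.1/24.2899
= 1.35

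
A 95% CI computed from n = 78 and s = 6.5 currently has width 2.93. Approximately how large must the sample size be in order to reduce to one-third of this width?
n ≈ 702

CI width ∝ 1/√n
To reduce width by factor 3, need √n to grow by 3 → need 3² = 9 times as many samples.

Current: n = 78, width = 2.93
New: n = 702, width ≈ 0.96

Width reduced by factor of 2.93/0.96 = 3.05.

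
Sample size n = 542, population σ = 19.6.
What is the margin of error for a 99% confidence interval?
Margin of error = 2.17

Margin of error = z* · σ/√n
= 2.576 · 19.6/√542
= 2.576 · 19.6/23.2809
= 2.17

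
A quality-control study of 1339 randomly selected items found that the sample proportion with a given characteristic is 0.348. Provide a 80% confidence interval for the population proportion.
(0.331, 0.365)

Proportion CI:
SE = √(p̂(1-p̂)/n) = √(0.348 · 0.652 / 1339) = 0.01302

z* = 1.282
Margin = z* · SE = 1.282 · 0.01302 = 0.0167

CI: 0.348 ± 0.0167 = (0.331, 0.365)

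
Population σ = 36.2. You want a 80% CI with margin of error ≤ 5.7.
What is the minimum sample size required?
n ≥ 67

For margin E ≤ 5.7:
n ≥ (z* · σ / E)²
n ≥ (1.282 · 36.2 / 5.7)²
n ≥ 66.29

Minimum n = 67 (rounding up)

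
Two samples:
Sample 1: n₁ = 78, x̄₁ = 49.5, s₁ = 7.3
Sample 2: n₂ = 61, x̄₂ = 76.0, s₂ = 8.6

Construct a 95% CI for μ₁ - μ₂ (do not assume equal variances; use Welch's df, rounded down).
(-29.23, -23.77)

Difference: x̄₁ - x̄₂ = -26.50
SE = √(s₁²/n₁ + s₂²/n₂) = √(7.3²/78 + 8.6²/61) = 1.3768
df = 117.58 → 117 (Welch–Satterthwaite, rounded down)
t* = 1.980

CI: -26.50 ± 1.980 · 1.3768 = -26.50 ± 2.73 = (-29.23, -23.77)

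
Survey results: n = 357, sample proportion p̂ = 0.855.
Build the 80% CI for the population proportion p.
(0.831, 0.879)

Proportion CI:
SE = √(p̂(1-p̂)/n) = √(0.855 · 0.145 / 357) = 0.01864

z* = 1.282
Margin = z* · SE = 1.282 · 0.01864 = 0.0239

CI: 0.855 ± 0.0239 = (0.831, 0.879)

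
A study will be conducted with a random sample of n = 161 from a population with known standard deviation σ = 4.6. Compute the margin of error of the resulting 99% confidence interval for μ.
Margin of error = 0.93

Margin of error = z* · σ/√n
= 2.576 · 4.6/√161
= 2.576 · 4.6/12.6886
= 0.93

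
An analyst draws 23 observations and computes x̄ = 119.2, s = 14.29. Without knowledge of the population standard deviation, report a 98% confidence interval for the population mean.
(111.73, 126.67)

t-interval (σ unknown):
df = n - 1 = 22
t* = 2.508 for 98% confidence

Margin of error = t* · s/√n = 2.508 · 14.29/√23 = 7.47

CI: (111.73, 126.67)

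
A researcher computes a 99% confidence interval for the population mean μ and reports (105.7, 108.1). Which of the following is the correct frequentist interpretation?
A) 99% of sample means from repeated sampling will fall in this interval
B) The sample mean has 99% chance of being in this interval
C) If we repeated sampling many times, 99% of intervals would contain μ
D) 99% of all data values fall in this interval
C

A) Wrong — coverage applies to intervals containing μ, not to future x̄ values.
B) Wrong — x̄ is observed and sits in the interval by construction.
C) Correct — this is the frequentist long-run coverage interpretation.
D) Wrong — a CI is about the parameter μ, not individual data values.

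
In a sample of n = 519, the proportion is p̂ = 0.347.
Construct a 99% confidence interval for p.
(0.293, 0.401)

Proportion CI:
SE = √(p̂(1-p̂)/n) = √(0.347 · 0.653 / 519) = 0.02089

z* = 2.576
Margin = z* · SE = 2.576 · 0.02089 = 0.0538

CI: 0.347 ± 0.0538 = (0.293, 0.401)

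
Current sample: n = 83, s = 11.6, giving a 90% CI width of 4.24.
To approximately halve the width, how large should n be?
n ≈ 332

CI width ∝ 1/√n
To reduce width by factor 2, need √n to grow by 2 → need 2² = 4 times as many samples.

Current: n = 83, width = 4.24
New: n = 332, width ≈ 2.10

Width reduced by factor of 4.24/2.10 = 2.02.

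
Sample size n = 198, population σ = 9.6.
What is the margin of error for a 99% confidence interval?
Margin of error = 1.76

Margin of error = z* · σ/√n
= 2.576 · 9.6/√198
= 2.576 · 9.6/14.0712
= 1.76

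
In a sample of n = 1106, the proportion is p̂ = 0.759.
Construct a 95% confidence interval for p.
(0.734, 0.784)

Proportion CI:
SE = √(p̂(1-p̂)/n) = √(0.759 · 0.241 / 1106) = 0.01286

z* = 1.960
Margin = z* · SE = 1.960 · 0.01286 = 0.0252

CI: 0.759 ± 0.0252 = (0.734, 0.784)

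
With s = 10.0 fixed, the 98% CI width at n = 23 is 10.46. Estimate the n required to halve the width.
n ≈ 92

CI width ∝ 1/√n
To reduce width by factor 2, need √n to grow by 2 → need 2² = 4 times as many samples.

Current: n = 23, width = 10.46
New: n = 92, width ≈ 4.94

Width reduced by factor of 10.46/4.94 = 2.12.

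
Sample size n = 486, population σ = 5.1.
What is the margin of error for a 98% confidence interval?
Margin of error = 0.54

Margin of error = z* · σ/√n
= 2.326 · 5.1/√486
= 2.326 · 5.1/22.0454
= 0.54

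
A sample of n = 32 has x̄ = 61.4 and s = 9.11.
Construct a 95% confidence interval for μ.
(58.11, 64.69)

t-interval (σ unknown):
df = n - 1 = 31
t* = 2.040 for 95% confidence

Margin of error = t* · s/√n = 2.040 · 9.11/√32 = 3.29

CI: (58.11, 64.69)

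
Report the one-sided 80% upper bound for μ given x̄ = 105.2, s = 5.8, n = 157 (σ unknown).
μ ≤ 105.59

Upper bound (one-sided):
t* = 0.844 (one-sided for 80%)
Upper bound = x̄ + t* · s/√n = 105.2 + 0.844 · 5.8/√157 = 105.59

We are 80% confident that μ ≤ 105.59.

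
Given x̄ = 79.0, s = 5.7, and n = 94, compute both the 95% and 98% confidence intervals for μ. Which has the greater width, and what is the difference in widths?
98% CI is wider by 0.44

df = 93
95% CI: t* = 1.986, (77.83, 80.17), width = 2 · t* · s/√n = 2.34
98% CI: t* = 2.367, (77.61, 80.39), width = 2 · t* · s/√n = 2.78

The 98% CI is wider by 2.78 - 2.34 = 0.44.
Higher confidence requires a wider interval.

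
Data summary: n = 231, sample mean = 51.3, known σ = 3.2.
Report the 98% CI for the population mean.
(50.81, 51.79)

z-interval (σ known):
z* = 2.326 for 98% confidence

Margin of error = z* · σ/√n = 2.326 · 3.2/√231 = 0.49

CI: (51.3 - 0.49, 51.3 + 0.49) = (50.81, 51.79)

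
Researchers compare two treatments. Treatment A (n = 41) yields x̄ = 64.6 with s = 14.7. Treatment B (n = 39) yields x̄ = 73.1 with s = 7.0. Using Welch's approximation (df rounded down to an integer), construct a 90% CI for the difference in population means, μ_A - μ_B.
(-12.77, -4.23)

Difference: x̄₁ - x̄₂ = -8.50
SE = √(s₁²/n₁ + s₂²/n₂) = √(14.7²/41 + 7.0²/39) = 2.5548
df = 57.88 → 57 (Welch–Satterthwaite, rounded down)
t* = 1.672

CI: -8.50 ± 1.672 · 2.5548 = -8.50 ± 4.27 = (-12.77, -4.23)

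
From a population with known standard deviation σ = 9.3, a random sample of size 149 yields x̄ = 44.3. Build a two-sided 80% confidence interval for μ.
(43.32, 45.28)

z-interval (σ known):
z* = 1.282 for 80% confidence

Margin of error = z* · σ/√n = 1.282 · 9.3/√149 = 0.98

CI: (44.3 - 0.98, 44.3 + 0.98) = (43.32, 45.28)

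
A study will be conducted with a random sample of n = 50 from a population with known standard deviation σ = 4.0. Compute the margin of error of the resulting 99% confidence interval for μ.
Margin of error = 1.46

Margin of error = z* · σ/√n
= 2.576 · 4.0/√50
= 2.576 · 4.0/7.0711
= 1.46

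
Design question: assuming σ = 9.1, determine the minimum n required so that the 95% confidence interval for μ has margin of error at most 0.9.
n ≥ 393

For margin E ≤ 0.9:
n ≥ (z* · σ / E)²
n ≥ (1.960 · 9.1 / 0.9)²
n ≥ 392.74

Minimum n = 393 (rounding up)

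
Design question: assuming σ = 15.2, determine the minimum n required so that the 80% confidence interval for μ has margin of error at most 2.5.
n ≥ 61

For margin E ≤ 2.5:
n ≥ (z* · σ / E)²
n ≥ (1.282 · 15.2 / 2.5)²
n ≥ 60.76

Minimum n = 61 (rounding up)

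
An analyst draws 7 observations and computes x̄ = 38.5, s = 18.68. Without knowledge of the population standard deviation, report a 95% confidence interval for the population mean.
(21.22, 55.78)

t-interval (σ unknown):
df = n - 1 = 6
t* = 2.447 for 95% confidence

Margin of error = t* · s/√n = 2.447 · 18.68/√7 = 17.28

CI: (21.22, 55.78)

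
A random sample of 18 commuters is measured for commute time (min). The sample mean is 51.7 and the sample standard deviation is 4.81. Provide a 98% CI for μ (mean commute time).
(48.79, 54.61)

t-interval (σ unknown):
df = n - 1 = 17
t* = 2.567 for 98% confidence

Margin of error = t* · s/√n = 2.567 · 4.81/√18 = 2.91

CI: (48.79, 54.61)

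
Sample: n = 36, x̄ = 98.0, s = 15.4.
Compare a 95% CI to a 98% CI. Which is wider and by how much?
98% CI is wider by 2.10

df = 35
95% CI: t* = 2.030, (92.79, 103.21), width = 2 · t* · s/√n = 10.42
98% CI: t* = 2.438, (91.74, 104.26), width = 2 · t* · s/√n = 12.52

The 98% CI is wider by 12.52 - 10.42 = 2.10.
Higher confidence requires a wider interval.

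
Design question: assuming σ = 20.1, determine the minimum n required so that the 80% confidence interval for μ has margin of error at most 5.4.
n ≥ 23

For margin E ≤ 5.4:
n ≥ (z* · σ / E)²
n ≥ (1.282 · 20.1 / 5.4)²
n ≥ 22.77

Minimum n = 23 (rounding up)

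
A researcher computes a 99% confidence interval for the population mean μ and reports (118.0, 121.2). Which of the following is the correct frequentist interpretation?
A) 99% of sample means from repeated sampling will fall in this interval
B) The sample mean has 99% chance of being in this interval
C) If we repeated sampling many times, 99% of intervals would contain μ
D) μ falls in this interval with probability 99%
C

A) Wrong — coverage applies to intervals containing μ, not to future x̄ values.
B) Wrong — x̄ is observed and sits in the interval by construction.
C) Correct — this is the frequentist long-run coverage interpretation.
D) Wrong — μ is fixed; the randomness lives in the interval, not in μ.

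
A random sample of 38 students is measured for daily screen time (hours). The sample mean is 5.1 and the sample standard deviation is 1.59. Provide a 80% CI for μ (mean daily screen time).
(4.76, 5.44)

t-interval (σ unknown):
df = n - 1 = 37
t* = 1.305 for 80% confidence

Margin of error = t* · s/√n = 1.305 · 1.59/√38 = 0.34

CI: (4.76, 5.44)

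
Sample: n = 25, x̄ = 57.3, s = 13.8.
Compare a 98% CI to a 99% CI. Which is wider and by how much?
99% CI is wider by 1.68

df = 24
98% CI: t* = 2.492, (50.42, 64.18), width = 2 · t* · s/√n = 13.76
99% CI: t* = 2.797, (49.58, 65.02), width = 2 · t* · s/√n = 15.44

The 99% CI is wider by 15.44 - 13.76 = 1.68.
Higher confidence requires a wider interval.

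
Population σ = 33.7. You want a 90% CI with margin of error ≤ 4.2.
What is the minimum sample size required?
n ≥ 175

For margin E ≤ 4.2:
n ≥ (z* · σ / E)²
n ≥ (1.645 · 33.7 / 4.2)²
n ≥ 174.22

Minimum n = 175 (rounding up)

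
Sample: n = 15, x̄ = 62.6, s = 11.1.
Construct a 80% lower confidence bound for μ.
μ ≥ 60.11

Lower bound (one-sided):
t* = 0.868 (one-sided for 80%)
Lower bound = x̄ - t* · s/√n = 62.6 - 0.868 · 11.1/√15 = 60.11

We are 80% confident that μ ≥ 60.11.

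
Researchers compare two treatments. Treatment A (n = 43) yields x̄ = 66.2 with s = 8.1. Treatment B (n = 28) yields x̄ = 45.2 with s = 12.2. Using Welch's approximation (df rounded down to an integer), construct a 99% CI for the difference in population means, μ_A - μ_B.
(13.94, 28.06)

Difference: x̄₁ - x̄₂ = 21.00
SE = √(s₁²/n₁ + s₂²/n₂) = √(8.1²/43 + 12.2²/28) = 2.6156
df = 42.47 → 42 (Welch–Satterthwaite, rounded down)
t* = 2.698

CI: 21.00 ± 2.698 · 2.6156 = 21.00 ± 7.06 = (13.94, 28.06)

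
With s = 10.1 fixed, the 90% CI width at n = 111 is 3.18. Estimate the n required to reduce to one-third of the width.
n ≈ 999

CI width ∝ 1/√n
To reduce width by factor 3, need √n to grow by 3 → need 3² = 9 times as many samples.

Current: n = 111, width = 3.18
New: n = 999, width ≈ 1.05

Width reduced by factor of 3.18/1.05 = 3.03.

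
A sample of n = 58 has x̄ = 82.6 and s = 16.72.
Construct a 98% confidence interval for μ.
(77.34, 87.86)

t-interval (σ unknown):
df = n - 1 = 57
t* = 2.394 for 98% confidence

Margin of error = t* · s/√n = 2.394 · 16.72/√58 = 5.26

CI: (77.34, 87.86)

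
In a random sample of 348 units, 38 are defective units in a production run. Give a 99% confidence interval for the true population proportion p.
(0.066, 0.152)

Proportion CI:
p̂ = 38/348 = 0.10920
SE = √(p̂(1-p̂)/n) = √(0.10920 · 0.89080 / 348) = 0.01672

z* = 2.576
Margin = z* · SE = 2.576 · 0.01672 = 0.0431

CI: 0.10920 ± 0.0431 = (0.066, 0.152)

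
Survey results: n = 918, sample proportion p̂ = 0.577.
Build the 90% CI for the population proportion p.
(0.550, 0.604)

Proportion CI:
SE = √(p̂(1-p̂)/n) = √(0.577 · 0.423 / 918) = 0.01631

z* = 1.645
Margin = z* · SE = 1.645 · 0.01631 = 0.0268

CI: 0.577 ± 0.0268 = (0.550, 0.604)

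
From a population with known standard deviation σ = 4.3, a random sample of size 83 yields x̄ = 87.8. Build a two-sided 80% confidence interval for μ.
(87.19, 88.41)

z-interval (σ known):
z* = 1.282 for 80% confidence

Margin of error = z* · σ/√n = 1.282 · 4.3/√83 = 0.61

CI: (87.8 - 0.61, 87.8 + 0.61) = (87.19, 88.41)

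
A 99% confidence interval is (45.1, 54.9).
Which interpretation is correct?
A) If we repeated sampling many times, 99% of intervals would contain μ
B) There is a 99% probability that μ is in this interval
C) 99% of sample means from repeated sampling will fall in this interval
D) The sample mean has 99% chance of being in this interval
A

A) Correct — this is the frequentist long-run coverage interpretation.
B) Wrong — μ is fixed; the randomness lives in the interval, not in μ.
C) Wrong — coverage applies to intervals containing μ, not to future x̄ values.
D) Wrong — x̄ is observed and sits in the interval by construction.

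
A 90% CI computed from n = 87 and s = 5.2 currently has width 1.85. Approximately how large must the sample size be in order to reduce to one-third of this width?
n ≈ 783

CI width ∝ 1/√n
To reduce width by factor 3, need √n to grow by 3 → need 3² = 9 times as many samples.

Current: n = 87, width = 1.85
New: n = 783, width ≈ 0.61

Width reduced by factor of 1.85/0.61 = 3.03.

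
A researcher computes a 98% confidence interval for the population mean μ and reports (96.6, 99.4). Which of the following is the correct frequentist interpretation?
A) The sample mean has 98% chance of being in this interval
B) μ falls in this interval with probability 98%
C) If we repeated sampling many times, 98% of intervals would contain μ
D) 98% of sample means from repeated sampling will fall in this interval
C

A) Wrong — x̄ is observed and sits in the interval by construction.
B) Wrong — μ is fixed; the randomness lives in the interval, not in μ.
C) Correct — this is the frequentist long-run coverage interpretation.
D) Wrong — coverage applies to intervals containing μ, not to future x̄ values.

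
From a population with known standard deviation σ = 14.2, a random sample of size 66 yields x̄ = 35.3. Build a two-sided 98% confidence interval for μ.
(31.23, 39.37)

z-interval (σ known):
z* = 2.326 for 98% confidence

Margin of error = z* · σ/√n = 2.326 · 14.2/√66 = 4.07

CI: (35.3 - 4.07, 35.3 + 4.07) = (31.23, 39.37)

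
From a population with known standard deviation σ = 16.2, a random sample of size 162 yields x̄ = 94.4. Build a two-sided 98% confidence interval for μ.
(91.44, 97.36)

z-interval (σ known):
z* = 2.326 for 98% confidence

Margin of error = z* · σ/√n = 2.326 · 16.2/√162 = 2.96

CI: (94.4 - 2.96, 94.4 + 2.96) = (91.44, 97.36)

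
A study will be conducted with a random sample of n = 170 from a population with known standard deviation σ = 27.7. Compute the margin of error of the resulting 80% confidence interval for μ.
Margin of error = 2.72

Margin of error = z* · σ/√n
= 1.282 · 27.7/√170
= 1.282 · 27.7/13.0384
= 2.72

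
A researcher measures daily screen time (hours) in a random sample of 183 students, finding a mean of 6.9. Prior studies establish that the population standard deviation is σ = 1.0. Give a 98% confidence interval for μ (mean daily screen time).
(6.73, 7.07)

z-interval (σ known):
z* = 2.326 for 98% confidence

Margin of error = z* · σ/√n = 2.326 · 1.0/√183 = 0.17

CI: (6.9 - 0.17, 6.9 + 0.17) = (6.73, 7.07)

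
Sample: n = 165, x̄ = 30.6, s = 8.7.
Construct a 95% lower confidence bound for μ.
μ ≥ 29.48

Lower bound (one-sided):
t* = 1.654 (one-sided for 95%)
Lower bound = x̄ - t* · s/√n = 30.6 - 1.654 · 8.7/√165 = 29.48

We are 95% confident that μ ≥ 29.48.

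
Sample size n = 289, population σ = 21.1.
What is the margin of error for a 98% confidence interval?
Margin of error = 2.89

Margin of error = z* · σ/√n
= 2.326 · 21.1/√289
= 2.326 · 21.1/17.0000
= 2.89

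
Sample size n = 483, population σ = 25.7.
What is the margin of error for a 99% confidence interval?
Margin of error = 3.01

Margin of error = z* · σ/√n
= 2.576 · 25.7/√483
= 2.576 · 25.7/21.9773
= 3.01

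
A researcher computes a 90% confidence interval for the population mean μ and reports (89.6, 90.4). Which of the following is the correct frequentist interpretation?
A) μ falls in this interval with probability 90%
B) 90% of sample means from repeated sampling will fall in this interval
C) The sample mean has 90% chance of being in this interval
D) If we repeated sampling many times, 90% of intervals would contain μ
D

A) Wrong — μ is fixed; the randomness lives in the interval, not in μ.
B) Wrong — coverage applies to intervals containing μ, not to future x̄ values.
C) Wrong — x̄ is observed and sits in the interval by construction.
D) Correct — this is the frequentist long-run coverage interpretation.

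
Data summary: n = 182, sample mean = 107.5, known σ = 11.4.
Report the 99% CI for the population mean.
(105.32, 109.68)

z-interval (σ known):
z* = 2.576 for 99% confidence

Margin of error = z* · σ/√n = 2.576 · 11.4/√182 = 2.18

CI: (107.5 - 2.18, 107.5 + 2.18) = (105.32, 109.68)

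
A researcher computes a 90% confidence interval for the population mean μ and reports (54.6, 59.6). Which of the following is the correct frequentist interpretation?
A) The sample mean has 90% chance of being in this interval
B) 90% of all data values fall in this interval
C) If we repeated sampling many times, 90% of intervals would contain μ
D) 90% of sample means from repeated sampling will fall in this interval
C

A) Wrong — x̄ is observed and sits in the interval by construction.
B) Wrong — a CI is about the parameter μ, not individual data values.
C) Correct — this is the frequentist long-run coverage interpretation.
D) Wrong — coverage applies to intervals containing μ, not to future x̄ values.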